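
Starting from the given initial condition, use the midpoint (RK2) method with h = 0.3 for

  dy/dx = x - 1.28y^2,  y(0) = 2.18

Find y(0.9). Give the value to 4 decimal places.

1.0476

Midpoint: k1 = f(x_n, y_n); k2 = f(x_n + h/2, y_n + (h/2)·k1); y_{n+1} = y_n + h·k2.
x=0.000000, y=2.180000:
  k1 = f(0.000000, 2.180000) = -6.083072
  k2 = f(0.150000, 1.267539) = -1.906519
  y ← 2.180000 + 0.3·(-1.906519) = 1.608044
x=0.300000, y=1.608044:
  k1 = f(0.300000, 1.608044) = -3.009832
  k2 = f(0.450000, 1.156569) = -1.262196
  y ← 1.608044 + 0.3·(-1.262196) = 1.229386
x=0.600000, y=1.229386:
  k1 = f(0.600000, 1.229386) = -1.334578
  k2 = f(0.750000, 1.029199) = -0.605840
  y ← 1.229386 + 0.3·(-0.605840) = 1.047633
y(0.9) ≈ 1.0476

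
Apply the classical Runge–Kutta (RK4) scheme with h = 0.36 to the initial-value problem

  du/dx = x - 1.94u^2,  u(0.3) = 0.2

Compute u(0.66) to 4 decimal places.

0.3261

RK4: k1 = f(x_n, u_n); k2 = f(x_n + h/2, u_n + (h/2)·k1); k3 = f(x_n + h/2, u_n + (h/2)·k2); k4 = f(x_n + h, u_n + h·k3); u_{n+1} = u_n + (h/6)·(k1 + 2k2 + 2k3 + k4).
x=0.300000, u=0.200000:
  k1 = f(0.300000, 0.200000) = 0.222400
  k2 = f(0.480000, 0.240032) = 0.368226
  k3 = f(0.480000, 0.266281) = 0.342443
  k4 = f(0.660000, 0.323280) = 0.457251
  u ← 0.200000 + (0.36/6)·(k1 + 2k2 + 2k3 + k4) = 0.326059
u(0.66) ≈ 0.3261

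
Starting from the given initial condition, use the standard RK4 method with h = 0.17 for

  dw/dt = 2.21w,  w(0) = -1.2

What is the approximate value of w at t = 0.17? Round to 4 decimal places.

-1.7471

RK4: k1 = f(t_n, w_n); k2 = f(t_n + h/2, w_n + (h/2)·k1); k3 = f(t_n + h/2, w_n + (h/2)·k2); k4 = f(t_n + h, w_n + h·k3); w_{n+1} = w_n + (h/6)·(k1 + 2k2 + 2k3 + k4).
t=0.000000, w=-1.200000:
  k1 = f(0.000000, -1.200000) = -2.652000
  k2 = f(0.085000, -1.425420) = -3.150178
  k3 = f(0.085000, -1.467765) = -3.243761
  k4 = f(0.170000, -1.751439) = -3.870681
  w ← -1.200000 + (0.17/6)·(k1 + 2k2 + 2k3 + k4) = -1.747133
w(0.17) ≈ -1.7471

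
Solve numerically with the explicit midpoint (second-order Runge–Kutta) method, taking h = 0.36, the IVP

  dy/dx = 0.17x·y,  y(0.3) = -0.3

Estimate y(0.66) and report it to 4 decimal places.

-0.3089

Midpoint: k1 = f(x_n, y_n); k2 = f(x_n + h/2, y_n + (h/2)·k1); y_{n+1} = y_n + h·k2.
x=0.300000, y=-0.300000:
  k1 = f(0.300000, -0.300000) = -0.015300
  k2 = f(0.480000, -0.302754) = -0.024705
  y ← -0.300000 + 0.36·(-0.024705) = -0.308894
y(0.66) ≈ -0.3089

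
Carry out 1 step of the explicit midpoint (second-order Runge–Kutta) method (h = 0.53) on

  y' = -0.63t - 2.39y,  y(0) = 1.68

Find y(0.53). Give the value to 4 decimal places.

0.8113

Midpoint: k1 = f(t_n, y_n); k2 = f(t_n + h/2, y_n + (h/2)·k1); y_{n+1} = y_n + h·k2.
t=0.000000, y=1.680000:
  k1 = f(0.000000, 1.680000) = -4.015200
  k2 = f(0.265000, 0.615972) = -1.639123
  y ← 1.680000 + 0.53·(-1.639123) = 0.811265
y(0.53) ≈ 0.8113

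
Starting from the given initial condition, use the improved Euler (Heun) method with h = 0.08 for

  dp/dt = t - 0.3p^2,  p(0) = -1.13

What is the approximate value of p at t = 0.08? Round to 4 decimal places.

Heun: k1 = f(t_n, p_n); k2 = f(t_n + h, p_n + h·k1); p_{n+1} = p_n + (h/2)·(k1 + k2).
t=0.000000, p=-1.130000:
  k1 = f(0.000000, -1.130000) = -0.383070
  k2 = f(0.080000, -1.160646) = -0.324129
  p ← -1.130000 + (0.08/2)·(-0.383070 + (-0.324129)) = -1.158288
p(0.08) ≈ -1.1583

-1.1583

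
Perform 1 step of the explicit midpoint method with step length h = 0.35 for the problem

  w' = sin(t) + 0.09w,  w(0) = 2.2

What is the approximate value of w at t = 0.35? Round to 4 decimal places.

2.3313

Midpoint: k1 = f(t_n, w_n); k2 = f(t_n + h/2, w_n + (h/2)·k1); w_{n+1} = w_n + h·k2.
t=0.000000, w=2.200000:
  k1 = f(0.000000, 2.200000) = 0.198000
  k2 = f(0.175000, 2.234650) = 0.375227
  w ← 2.200000 + 0.35·0.375227 = 2.331329
w(0.35) ≈ 2.3313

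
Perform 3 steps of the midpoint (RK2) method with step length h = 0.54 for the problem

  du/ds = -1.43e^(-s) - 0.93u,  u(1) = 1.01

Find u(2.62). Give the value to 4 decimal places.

0.0863

Midpoint: k1 = f(s_n, u_n); k2 = f(s_n + h/2, u_n + (h/2)·k1); u_{n+1} = u_n + h·k2.
s=1.000000, u=1.010000:
  k1 = f(1.000000, 1.010000) = -1.465368
  k2 = f(1.270000, 0.614351) = -0.972935
  u ← 1.010000 + 0.54·(-0.972935) = 0.484615
s=1.540000, u=0.484615:
  k1 = f(1.540000, 0.484615) = -0.757257
  k2 = f(1.810000, 0.280156) = -0.494570
  u ← 0.484615 + 0.54·(-0.494570) = 0.217547
s=2.080000, u=0.217547:
  k1 = f(2.080000, 0.217547) = -0.380969
  k2 = f(2.350000, 0.114685) = -0.243035
  u ← 0.217547 + 0.54·(-0.243035) = 0.086308
u(2.62) ≈ 0.0863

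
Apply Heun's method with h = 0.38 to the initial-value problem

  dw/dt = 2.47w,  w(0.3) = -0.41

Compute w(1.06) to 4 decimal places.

Heun: k1 = f(t_n, w_n); k2 = f(t_n + h, w_n + h·k1); w_{n+1} = w_n + (h/2)·(k1 + k2).
t=0.300000, w=-0.410000:
  k1 = f(0.300000, -0.410000) = -1.012700
  k2 = f(0.680000, -0.794826) = -1.963220
  w ← -0.410000 + (0.38/2)·(-1.012700 + (-1.963220)) = -0.975425
t=0.680000, w=-0.975425:
  k1 = f(0.680000, -0.975425) = -2.409299
  k2 = f(1.060000, -1.890959) = -4.670668
  w ← -0.975425 + (0.38/2)·(-2.409299 + (-4.670668)) = -2.320619
w(1.06) ≈ -2.3206

-2.3206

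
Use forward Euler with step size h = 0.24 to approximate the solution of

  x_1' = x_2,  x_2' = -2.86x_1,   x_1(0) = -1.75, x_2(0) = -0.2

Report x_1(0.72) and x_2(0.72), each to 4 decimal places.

Euler on (x_1,x_2): x_1_{n+1} = x_1_n + h·x_1', x_2_{n+1} = x_2_n + h·x_2'.
0.000000: (-1.750000, -0.200000); f=(-0.200000, 5.005000) → (-1.798000, 1.001200)
0.240000: (-1.798000, 1.001200); f=(1.001200, 5.142280) → (-1.557712, 2.235347)
0.480000: (-1.557712, 2.235347); f=(2.235347, 4.455056) → (-1.021229, 3.304561)
(x_1(0.72), x_2(0.72)) ≈ (-1.0212, 3.3046)

-1.0212, 3.3046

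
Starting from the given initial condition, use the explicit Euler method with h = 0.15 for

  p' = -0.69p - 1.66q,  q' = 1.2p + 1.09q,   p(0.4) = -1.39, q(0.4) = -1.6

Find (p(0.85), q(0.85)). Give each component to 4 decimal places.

0.4399, -3.0785

Euler on (p,q): p_{n+1} = p_n + h·p', q_{n+1} = q_n + h·q'.
0.400000: (-1.390000, -1.600000); f=(3.615100, -3.412000) → (-0.847735, -2.111800)
0.550000: (-0.847735, -2.111800); f=(4.090525, -3.319144) → (-0.234156, -2.609672)
0.700000: (-0.234156, -2.609672); f=(4.493623, -3.125530) → (0.439887, -3.078501)
(p(0.85), q(0.85)) ≈ (0.4399, -3.0785)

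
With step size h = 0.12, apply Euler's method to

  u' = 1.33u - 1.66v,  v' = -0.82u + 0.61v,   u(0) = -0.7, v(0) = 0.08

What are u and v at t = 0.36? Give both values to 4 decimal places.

Euler on (u,v): u_{n+1} = u_n + h·u', v_{n+1} = v_n + h·v'.
0.000000: (-0.700000, 0.080000); f=(-1.063800, 0.622800) → (-0.827656, 0.154736)
0.120000: (-0.827656, 0.154736); f=(-1.357644, 0.773067) → (-0.990573, 0.247504)
0.240000: (-0.990573, 0.247504); f=(-1.728319, 0.963248) → (-1.197972, 0.363094)
(u(0.36), v(0.36)) ≈ (-1.1980, 0.3631)

-1.1980, 0.3631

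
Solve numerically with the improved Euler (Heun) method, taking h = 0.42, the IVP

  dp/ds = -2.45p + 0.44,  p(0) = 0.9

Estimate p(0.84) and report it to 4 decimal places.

Heun: k1 = f(s_n, p_n); k2 = f(s_n + h, p_n + h·k1); p_{n+1} = p_n + (h/2)·(k1 + k2).
s=0.000000, p=0.900000:
  k1 = f(0.000000, 0.900000) = -1.765000
  k2 = f(0.420000, 0.158700) = 0.051185
  p ← 0.900000 + (0.42/2)·(-1.765000 + 0.051185) = 0.540099
s=0.420000, p=0.540099:
  k1 = f(0.420000, 0.540099) = -0.883242
  k2 = f(0.840000, 0.169137) = 0.025614
  p ← 0.540099 + (0.42/2)·(-0.883242 + 0.025614) = 0.359997
p(0.84) ≈ 0.3600

0.3600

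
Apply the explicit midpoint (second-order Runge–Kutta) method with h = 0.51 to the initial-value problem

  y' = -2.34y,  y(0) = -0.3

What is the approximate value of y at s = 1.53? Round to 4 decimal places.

-0.0419

Midpoint: k1 = f(s_n, y_n); k2 = f(s_n + h/2, y_n + (h/2)·k1); y_{n+1} = y_n + h·k2.
s=0.000000, y=-0.300000:
  k1 = f(0.000000, -0.300000) = 0.702000
  k2 = f(0.255000, -0.120990) = 0.283117
  y ← -0.300000 + 0.51·0.283117 = -0.155611
s=0.510000, y=-0.155611:
  k1 = f(0.510000, -0.155611) = 0.364129
  k2 = f(0.765000, -0.062758) = 0.146853
  y ← -0.155611 + 0.51·0.146853 = -0.080715
s=1.020000, y=-0.080715:
  k1 = f(1.020000, -0.080715) = 0.188874
  k2 = f(1.275000, -0.032553) = 0.076173
  y ← -0.080715 + 0.51·0.076173 = -0.041867
y(1.53) ≈ -0.0419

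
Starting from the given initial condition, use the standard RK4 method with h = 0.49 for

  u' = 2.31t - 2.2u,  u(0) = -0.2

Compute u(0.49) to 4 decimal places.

RK4: k1 = f(t_n, u_n); k2 = f(t_n + h/2, u_n + (h/2)·k1); k3 = f(t_n + h/2, u_n + (h/2)·k2); k4 = f(t_n + h, u_n + h·k3); u_{n+1} = u_n + (h/6)·(k1 + 2k2 + 2k3 + k4).
t=0.000000, u=-0.200000:
  k1 = f(0.000000, -0.200000) = 0.440000
  k2 = f(0.245000, -0.092200) = 0.768790
  k3 = f(0.245000, -0.011646) = 0.591572
  k4 = f(0.490000, 0.089870) = 0.934185
  u ← -0.200000 + (0.49/6)·(k1 + 2k2 + 2k3 + k4) = 0.134418
u(0.49) ≈ 0.1344

0.1344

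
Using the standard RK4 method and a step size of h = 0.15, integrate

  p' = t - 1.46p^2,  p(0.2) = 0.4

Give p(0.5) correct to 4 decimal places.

RK4: k1 = f(t_n, p_n); k2 = f(t_n + h/2, p_n + (h/2)·k1); k3 = f(t_n + h/2, p_n + (h/2)·k2); k4 = f(t_n + h, p_n + h·k3); p_{n+1} = p_n + (h/6)·(k1 + 2k2 + 2k3 + k4).
t=0.200000, p=0.400000:
  k1 = f(0.200000, 0.400000) = -0.033600
  k2 = f(0.275000, 0.397480) = 0.044334
  k3 = f(0.275000, 0.403325) = 0.037500
  k4 = f(0.350000, 0.405625) = 0.109784
  p ← 0.400000 + (0.15/6)·(k1 + 2k2 + 2k3 + k4) = 0.405996
t=0.350000, p=0.405996:
  k1 = f(0.350000, 0.405996) = 0.109344
  k2 = f(0.425000, 0.414197) = 0.174524
  k3 = f(0.425000, 0.419086) = 0.168576
  k4 = f(0.500000, 0.431283) = 0.228433
  p ← 0.405996 + (0.15/6)·(k1 + 2k2 + 2k3 + k4) = 0.431596
p(0.5) ≈ 0.4316

0.4316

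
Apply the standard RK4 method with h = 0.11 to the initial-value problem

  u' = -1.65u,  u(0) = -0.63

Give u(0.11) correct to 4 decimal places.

RK4: k1 = f(t_n, u_n); k2 = f(t_n + h/2, u_n + (h/2)·k1); k3 = f(t_n + h/2, u_n + (h/2)·k2); k4 = f(t_n + h, u_n + h·k3); u_{n+1} = u_n + (h/6)·(k1 + 2k2 + 2k3 + k4).
t=0.000000, u=-0.630000:
  k1 = f(0.000000, -0.630000) = 1.039500
  k2 = f(0.055000, -0.572828) = 0.945165
  k3 = f(0.055000, -0.578016) = 0.953726
  k4 = f(0.110000, -0.525090) = 0.866399
  u ← -0.630000 + (0.11/6)·(k1 + 2k2 + 2k3 + k4) = -0.525432
u(0.11) ≈ -0.5254

-0.5254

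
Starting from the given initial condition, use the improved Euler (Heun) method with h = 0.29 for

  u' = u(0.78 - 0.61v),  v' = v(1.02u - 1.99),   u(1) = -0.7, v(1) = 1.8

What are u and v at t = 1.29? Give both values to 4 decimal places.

-0.7178, 0.9456

Heun on (u,v): k1 = f(t_n, state_n); k2 = f(t_n + h, state_n + h·k1); state_{n+1} = state_n + (h/2)·(k1 + k2).
1.000000: (-0.700000, 1.800000)
  k1 = (0.222600, -4.867200)
  predictor → (-0.635446, 0.388512)
  k2 = (-0.345052, -1.024955)
  → (-0.717756, 0.945638)
(u(1.29), v(1.29)) ≈ (-0.7178, 0.9456)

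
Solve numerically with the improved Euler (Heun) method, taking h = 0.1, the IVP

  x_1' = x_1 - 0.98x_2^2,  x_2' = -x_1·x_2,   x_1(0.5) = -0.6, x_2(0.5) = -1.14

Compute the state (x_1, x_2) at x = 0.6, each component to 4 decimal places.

-0.8046, -1.2218

Heun on (x_1,x_2): k1 = f(x_n, state_n); k2 = f(x_n + h, state_n + h·k1); state_{n+1} = state_n + (h/2)·(k1 + k2).
0.500000: (-0.600000, -1.140000)
  k1 = (-1.873608, -0.684000)
  predictor → (-0.787361, -1.208400)
  k2 = (-2.218387, -0.951447)
  → (-0.804600, -1.221772)
(x_1(0.6), x_2(0.6)) ≈ (-0.8046, -1.2218)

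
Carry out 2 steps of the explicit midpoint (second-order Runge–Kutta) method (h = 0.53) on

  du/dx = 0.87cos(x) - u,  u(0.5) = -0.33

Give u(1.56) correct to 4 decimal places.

0.0773

Midpoint: k1 = f(x_n, u_n); k2 = f(x_n + h/2, u_n + (h/2)·k1); u_{n+1} = u_n + h·k2.
x=0.500000, u=-0.330000:
  k1 = f(0.500000, -0.330000) = 1.093497
  k2 = f(0.765000, -0.040223) = 0.667826
  u ← -0.330000 + 0.53·0.667826 = 0.023948
x=1.030000, u=0.023948:
  k1 = f(1.030000, 0.023948) = 0.423945
  k2 = f(1.295000, 0.136293) = 0.100619
  u ← 0.023948 + 0.53·0.100619 = 0.077276
u(1.56) ≈ 0.0773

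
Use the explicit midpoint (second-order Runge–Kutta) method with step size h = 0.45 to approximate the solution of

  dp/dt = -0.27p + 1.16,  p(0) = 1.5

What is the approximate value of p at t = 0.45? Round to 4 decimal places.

1.8191

Midpoint: k1 = f(t_n, p_n); k2 = f(t_n + h/2, p_n + (h/2)·k1); p_{n+1} = p_n + h·k2.
t=0.000000, p=1.500000:
  k1 = f(0.000000, 1.500000) = 0.755000
  k2 = f(0.225000, 1.669875) = 0.709134
  p ← 1.500000 + 0.45·0.709134 = 1.819110
p(0.45) ≈ 1.8191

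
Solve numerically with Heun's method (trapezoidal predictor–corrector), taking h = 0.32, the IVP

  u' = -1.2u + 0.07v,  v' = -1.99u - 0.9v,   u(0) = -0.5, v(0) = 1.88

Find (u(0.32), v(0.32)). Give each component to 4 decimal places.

-0.3133, 1.6145

Heun on (u,v): k1 = f(s_n, state_n); k2 = f(s_n + h, state_n + h·k1); state_{n+1} = state_n + (h/2)·(k1 + k2).
0.000000: (-0.500000, 1.880000)
  k1 = (0.731600, -0.697000)
  predictor → (-0.265888, 1.656960)
  k2 = (0.435053, -0.962147)
  → (-0.313336, 1.614536)
(u(0.32), v(0.32)) ≈ (-0.3133, 1.6145)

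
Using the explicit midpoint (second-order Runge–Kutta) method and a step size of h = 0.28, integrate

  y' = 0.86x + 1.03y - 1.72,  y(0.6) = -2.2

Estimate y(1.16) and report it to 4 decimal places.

Midpoint: k1 = f(x_n, y_n); k2 = f(x_n + h/2, y_n + (h/2)·k1); y_{n+1} = y_n + h·k2.
x=0.600000, y=-2.200000:
  k1 = f(0.600000, -2.200000) = -3.470000
  k2 = f(0.740000, -2.685800) = -3.849974
  y ← -2.200000 + 0.28·(-3.849974) = -3.277993
x=0.880000, y=-3.277993:
  k1 = f(0.880000, -3.277993) = -4.339533
  k2 = f(1.020000, -3.885527) = -4.844893
  y ← -3.277993 + 0.28·(-4.844893) = -4.634563
y(1.16) ≈ -4.6346

-4.6346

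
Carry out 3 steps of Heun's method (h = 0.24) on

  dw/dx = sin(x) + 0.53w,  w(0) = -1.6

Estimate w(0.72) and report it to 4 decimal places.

Heun: k1 = f(x_n, w_n); k2 = f(x_n + h, w_n + h·k1); w_{n+1} = w_n + (h/2)·(k1 + k2).
x=0.000000, w=-1.600000:
  k1 = f(0.000000, -1.600000) = -0.848000
  k2 = f(0.240000, -1.803520) = -0.718163
  w ← -1.600000 + (0.24/2)·(-0.848000 + (-0.718163)) = -1.787940
x=0.240000, w=-1.787940:
  k1 = f(0.240000, -1.787940) = -0.709905
  k2 = f(0.480000, -1.958317) = -0.576129
  w ← -1.787940 + (0.24/2)·(-0.709905 + (-0.576129)) = -1.942264
x=0.480000, w=-1.942264:
  k1 = f(0.480000, -1.942264) = -0.567621
  k2 = f(0.720000, -2.078493) = -0.442216
  w ← -1.942264 + (0.24/2)·(-0.567621 + (-0.442216)) = -2.063444
w(0.72) ≈ -2.0634

-2.0634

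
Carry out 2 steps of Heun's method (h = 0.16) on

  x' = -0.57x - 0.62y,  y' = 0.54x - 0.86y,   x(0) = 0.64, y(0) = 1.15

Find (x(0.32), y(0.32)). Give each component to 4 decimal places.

Heun on (x,y): k1 = f(t_n, state_n); k2 = f(t_n + h, state_n + h·k1); state_{n+1} = state_n + (h/2)·(k1 + k2).
0.000000: (0.640000, 1.150000)
  k1 = (-1.077800, -0.643400)
  predictor → (0.467552, 1.047056)
  k2 = (-0.915679, -0.647990)
  → (0.480522, 1.046689)
0.160000: (0.480522, 1.046689)
  k1 = (-0.922844, -0.640671)
  predictor → (0.332867, 0.944181)
  k2 = (-0.775126, -0.632248)
  → (0.344684, 0.944855)
(x(0.32), y(0.32)) ≈ (0.3447, 0.9449)

0.3447, 0.9449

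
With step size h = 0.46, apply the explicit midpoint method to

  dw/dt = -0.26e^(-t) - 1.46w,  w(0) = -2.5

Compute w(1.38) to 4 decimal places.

-0.4828

Midpoint: k1 = f(t_n, w_n); k2 = f(t_n + h/2, w_n + (h/2)·k1); w_{n+1} = w_n + h·k2.
t=0.000000, w=-2.500000:
  k1 = f(0.000000, -2.500000) = 3.390000
  k2 = f(0.230000, -1.720300) = 2.305059
  w ← -2.500000 + 0.46·2.305059 = -1.439673
t=0.460000, w=-1.439673:
  k1 = f(0.460000, -1.439673) = 1.937788
  k2 = f(0.690000, -0.993981) = 1.320803
  w ← -1.439673 + 0.46·1.320803 = -0.832103
t=0.920000, w=-0.832103:
  k1 = f(0.920000, -0.832103) = 1.111256
  k2 = f(1.150000, -0.576514) = 0.759386
  w ← -0.832103 + 0.46·0.759386 = -0.482786
w(1.38) ≈ -0.4828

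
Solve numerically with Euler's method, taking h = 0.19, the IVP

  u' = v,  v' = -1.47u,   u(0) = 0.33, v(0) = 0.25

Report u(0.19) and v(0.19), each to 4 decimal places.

Euler on (u,v): u_{n+1} = u_n + h·u', v_{n+1} = v_n + h·v'.
0.000000: (0.330000, 0.250000); f=(0.250000, -0.485100) → (0.377500, 0.157831)
(u(0.19), v(0.19)) ≈ (0.3775, 0.1578)

0.3775, 0.1578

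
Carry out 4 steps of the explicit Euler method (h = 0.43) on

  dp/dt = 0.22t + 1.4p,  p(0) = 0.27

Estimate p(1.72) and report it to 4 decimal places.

Euler: p_{n+1} = p_n + h·f(t_n, p_n).
t=0.000000, p=0.270000: f=0.378000 → p ← 0.270000 + 0.43·0.378000 = 0.432540
t=0.430000, p=0.432540: f=0.700156 → p ← 0.432540 + 0.43·0.700156 = 0.733607
t=0.860000, p=0.733607: f=1.216250 → p ← 0.733607 + 0.43·1.216250 = 1.256595
t=1.290000, p=1.256595: f=2.043032 → p ← 1.256595 + 0.43·2.043032 = 2.135098
p(1.72) ≈ 2.1351

2.1351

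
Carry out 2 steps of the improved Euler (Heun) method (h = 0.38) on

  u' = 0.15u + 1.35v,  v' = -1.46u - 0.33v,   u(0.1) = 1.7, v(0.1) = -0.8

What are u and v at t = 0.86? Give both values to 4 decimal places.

0.3195, -1.7348

Heun on (u,v): k1 = f(t_n, state_n); k2 = f(t_n + h, state_n + h·k1); state_{n+1} = state_n + (h/2)·(k1 + k2).
0.100000: (1.700000, -0.800000)
  k1 = (-0.825000, -2.218000)
  predictor → (1.386500, -1.642840)
  k2 = (-2.009859, -1.482153)
  → (1.161377, -1.503029)
0.480000: (1.161377, -1.503029)
  k1 = (-1.854883, -1.199611)
  predictor → (0.456521, -1.958881)
  k2 = (-2.576011, -0.020090)
  → (0.319507, -1.734772)
(u(0.86), v(0.86)) ≈ (0.3195, -1.7348)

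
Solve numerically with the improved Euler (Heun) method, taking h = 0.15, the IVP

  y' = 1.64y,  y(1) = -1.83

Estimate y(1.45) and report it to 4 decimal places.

-3.8042

Heun: k1 = f(t_n, y_n); k2 = f(t_n + h, y_n + h·k1); y_{n+1} = y_n + (h/2)·(k1 + k2).
t=1.000000, y=-1.830000:
  k1 = f(1.000000, -1.830000) = -3.001200
  k2 = f(1.150000, -2.280180) = -3.739495
  y ← -1.830000 + (0.15/2)·(-3.001200 + (-3.739495)) = -2.335552
t=1.150000, y=-2.335552:
  k1 = f(1.150000, -2.335552) = -3.830306
  k2 = f(1.300000, -2.910098) = -4.772561
  y ← -2.335552 + (0.15/2)·(-3.830306 + (-4.772561)) = -2.980767
t=1.300000, y=-2.980767:
  k1 = f(1.300000, -2.980767) = -4.888458
  k2 = f(1.450000, -3.714036) = -6.091019
  y ← -2.980767 + (0.15/2)·(-4.888458 + (-6.091019)) = -3.804228
y(1.45) ≈ -3.8042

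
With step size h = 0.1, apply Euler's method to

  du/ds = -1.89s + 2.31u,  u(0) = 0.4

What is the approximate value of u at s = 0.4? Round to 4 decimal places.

0.7867

Euler: u_{n+1} = u_n + h·f(s_n, u_n).
s=0.000000, u=0.400000: f=0.924000 → u ← 0.400000 + 0.1·0.924000 = 0.492400
s=0.100000, u=0.492400: f=0.948444 → u ← 0.492400 + 0.1·0.948444 = 0.587244
s=0.200000, u=0.587244: f=0.978535 → u ← 0.587244 + 0.1·0.978535 = 0.685098
s=0.300000, u=0.685098: f=1.015576 → u ← 0.685098 + 0.1·1.015576 = 0.786655
u(0.4) ≈ 0.7867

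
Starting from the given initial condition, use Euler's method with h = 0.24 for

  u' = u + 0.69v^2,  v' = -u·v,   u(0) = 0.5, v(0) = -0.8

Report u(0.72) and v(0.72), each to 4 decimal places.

Euler on (u,v): u_{n+1} = u_n + h·u', v_{n+1} = v_n + h·v'.
0.000000: (0.500000, -0.800000); f=(0.941600, 0.400000) → (0.725984, -0.704000)
0.240000: (0.725984, -0.704000); f=(1.067959, 0.511093) → (0.982294, -0.581338)
0.480000: (0.982294, -0.581338); f=(1.215482, 0.571045) → (1.274010, -0.444287)
(u(0.72), v(0.72)) ≈ (1.2740, -0.4443)

1.2740, -0.4443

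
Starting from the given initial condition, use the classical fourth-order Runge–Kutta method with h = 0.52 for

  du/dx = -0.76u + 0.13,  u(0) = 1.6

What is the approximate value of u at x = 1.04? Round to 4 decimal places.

0.8195

RK4: k1 = f(x_n, u_n); k2 = f(x_n + h/2, u_n + (h/2)·k1); k3 = f(x_n + h/2, u_n + (h/2)·k2); k4 = f(x_n + h, u_n + h·k3); u_{n+1} = u_n + (h/6)·(k1 + 2k2 + 2k3 + k4).
x=0.000000, u=1.600000:
  k1 = f(0.000000, 1.600000) = -1.086000
  k2 = f(0.260000, 1.317640) = -0.871406
  k3 = f(0.260000, 1.373434) = -0.913810
  k4 = f(0.520000, 1.124819) = -0.724862
  u ← 1.600000 + (0.52/6)·(k1 + 2k2 + 2k3 + k4) = 1.133621
x=0.520000, u=1.133621:
  k1 = f(0.520000, 1.133621) = -0.731552
  k2 = f(0.780000, 0.943418) = -0.586997
  k3 = f(0.780000, 0.981002) = -0.615561
  k4 = f(1.040000, 0.813529) = -0.488282
  u ← 1.133621 + (0.52/6)·(k1 + 2k2 + 2k3 + k4) = 0.819459
u(1.04) ≈ 0.8195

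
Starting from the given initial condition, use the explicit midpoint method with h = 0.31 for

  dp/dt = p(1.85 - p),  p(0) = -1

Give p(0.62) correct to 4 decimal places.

-10.1162

Midpoint: k1 = f(t_n, p_n); k2 = f(t_n + h/2, p_n + (h/2)·k1); p_{n+1} = p_n + h·k2.
t=0.000000, p=-1.000000:
  k1 = f(0.000000, -1.000000) = -2.850000
  k2 = f(0.155000, -1.441750) = -4.745881
  p ← -1.000000 + 0.31·(-4.745881) = -2.471223
t=0.310000, p=-2.471223:
  k1 = f(0.310000, -2.471223) = -10.678705
  k2 = f(0.465000, -4.126422) = -24.661243
  p ← -2.471223 + 0.31·(-24.661243) = -10.116208
p(0.62) ≈ -10.1162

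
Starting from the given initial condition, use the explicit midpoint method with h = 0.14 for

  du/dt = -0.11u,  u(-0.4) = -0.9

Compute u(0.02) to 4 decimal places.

-0.8594

Midpoint: k1 = f(t_n, u_n); k2 = f(t_n + h/2, u_n + (h/2)·k1); u_{n+1} = u_n + h·k2.
t=-0.400000, u=-0.900000:
  k1 = f(-0.400000, -0.900000) = 0.099000
  k2 = f(-0.330000, -0.893070) = 0.098238
  u ← -0.900000 + 0.14·0.098238 = -0.886247
t=-0.260000, u=-0.886247:
  k1 = f(-0.260000, -0.886247) = 0.097487
  k2 = f(-0.190000, -0.879423) = 0.096736
  u ← -0.886247 + 0.14·0.096736 = -0.872704
t=-0.120000, u=-0.872704:
  k1 = f(-0.120000, -0.872704) = 0.095997
  k2 = f(-0.050000, -0.865984) = 0.095258
  u ← -0.872704 + 0.14·0.095258 = -0.859367
u(0.02) ≈ -0.8594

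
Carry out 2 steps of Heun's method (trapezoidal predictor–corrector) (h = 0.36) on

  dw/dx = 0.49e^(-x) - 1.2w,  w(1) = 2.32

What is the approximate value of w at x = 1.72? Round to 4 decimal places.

1.0704

Heun: k1 = f(x_n, w_n); k2 = f(x_n + h, w_n + h·k1); w_{n+1} = w_n + (h/2)·(k1 + k2).
x=1.000000, w=2.320000:
  k1 = f(1.000000, 2.320000) = -2.603739
  k2 = f(1.360000, 1.382654) = -1.533421
  w ← 2.320000 + (0.36/2)·(-2.603739 + (-1.533421)) = 1.575311
x=1.360000, w=1.575311:
  k1 = f(1.360000, 1.575311) = -1.764610
  k2 = f(1.720000, 0.940052) = -1.040320
  w ← 1.575311 + (0.36/2)·(-1.764610 + (-1.040320)) = 1.070424
w(1.72) ≈ 1.0704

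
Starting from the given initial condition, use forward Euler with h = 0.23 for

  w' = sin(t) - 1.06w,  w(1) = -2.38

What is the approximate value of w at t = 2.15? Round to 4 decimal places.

0.0880

Euler: w_{n+1} = w_n + h·f(t_n, w_n).
t=1.000000, w=-2.380000: f=3.364271 → w ← -2.380000 + 0.23·3.364271 = -1.606218
t=1.230000, w=-1.606218: f=2.645080 → w ← -1.606218 + 0.23·2.645080 = -0.997849
t=1.460000, w=-0.997849: f=2.051589 → w ← -0.997849 + 0.23·2.051589 = -0.525984
t=1.690000, w=-0.525984: f=1.550447 → w ← -0.525984 + 0.23·1.550447 = -0.169381
t=1.920000, w=-0.169381: f=1.119190 → w ← -0.169381 + 0.23·1.119190 = 0.088032
w(2.15) ≈ 0.0880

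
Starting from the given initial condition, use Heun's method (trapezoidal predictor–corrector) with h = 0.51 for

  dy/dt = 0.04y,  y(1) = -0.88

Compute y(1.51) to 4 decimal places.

-0.8981

Heun: k1 = f(t_n, y_n); k2 = f(t_n + h, y_n + h·k1); y_{n+1} = y_n + (h/2)·(k1 + k2).
t=1.000000, y=-0.880000:
  k1 = f(1.000000, -0.880000) = -0.035200
  k2 = f(1.510000, -0.897952) = -0.035918
  y ← -0.880000 + (0.51/2)·(-0.035200 + (-0.035918)) = -0.898135
y(1.51) ≈ -0.8981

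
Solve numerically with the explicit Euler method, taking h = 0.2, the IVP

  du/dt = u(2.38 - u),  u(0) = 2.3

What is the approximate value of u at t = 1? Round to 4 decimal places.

2.3766

Euler: u_{n+1} = u_n + h·f(t_n, u_n).
t=0.000000, u=2.300000: f=0.184000 → u ← 2.300000 + 0.2·0.184000 = 2.336800
t=0.200000, u=2.336800: f=0.100950 → u ← 2.336800 + 0.2·0.100950 = 2.356990
t=0.400000, u=2.356990: f=0.054234 → u ← 2.356990 + 0.2·0.054234 = 2.367837
t=0.600000, u=2.367837: f=0.028800 → u ← 2.367837 + 0.2·0.028800 = 2.373597
t=0.800000, u=2.373597: f=0.015198 → u ← 2.373597 + 0.2·0.015198 = 2.376637
u(1) ≈ 2.3766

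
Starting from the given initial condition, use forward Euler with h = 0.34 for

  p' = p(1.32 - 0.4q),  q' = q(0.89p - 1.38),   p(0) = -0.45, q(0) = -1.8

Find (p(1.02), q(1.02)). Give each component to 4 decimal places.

Euler on (p,q): p_{n+1} = p_n + h·p', q_{n+1} = q_n + h·q'.
0.000000: (-0.450000, -1.800000); f=(-0.918000, 3.204900) → (-0.762120, -0.710334)
0.340000: (-0.762120, -0.710334); f=(-1.222542, 1.462071) → (-1.177784, -0.213230)
0.680000: (-1.177784, -0.213230); f=(-1.655131, 0.517771) → (-1.740529, -0.037188)
(p(1.02), q(1.02)) ≈ (-1.7405, -0.0372)

-1.7405, -0.0372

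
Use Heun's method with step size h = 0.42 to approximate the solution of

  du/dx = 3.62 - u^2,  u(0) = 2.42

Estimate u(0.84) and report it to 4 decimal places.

2.1397

Heun: k1 = f(x_n, u_n); k2 = f(x_n + h, u_n + h·k1); u_{n+1} = u_n + (h/2)·(k1 + k2).
x=0.000000, u=2.420000:
  k1 = f(0.000000, 2.420000) = -2.236400
  k2 = f(0.420000, 1.480712) = 1.427492
  u ← 2.420000 + (0.42/2)·(-2.236400 + 1.427492) = 2.250129
x=0.420000, u=2.250129:
  k1 = f(0.420000, 2.250129) = -1.443082
  k2 = f(0.840000, 1.644035) = 0.917149
  u ← 2.250129 + (0.42/2)·(-1.443082 + 0.917149) = 2.139683
u(0.84) ≈ 2.1397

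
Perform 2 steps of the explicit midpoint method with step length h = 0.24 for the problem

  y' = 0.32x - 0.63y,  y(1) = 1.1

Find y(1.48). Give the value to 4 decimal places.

Midpoint: k1 = f(x_n, y_n); k2 = f(x_n + h/2, y_n + (h/2)·k1); y_{n+1} = y_n + h·k2.
x=1.000000, y=1.100000:
  k1 = f(1.000000, 1.100000) = -0.373000
  k2 = f(1.120000, 1.055240) = -0.306401
  y ← 1.100000 + 0.24·(-0.306401) = 1.026464
x=1.240000, y=1.026464:
  k1 = f(1.240000, 1.026464) = -0.249872
  k2 = f(1.360000, 0.996479) = -0.192582
  y ← 1.026464 + 0.24·(-0.192582) = 0.980244
y(1.48) ≈ 0.9802

0.9802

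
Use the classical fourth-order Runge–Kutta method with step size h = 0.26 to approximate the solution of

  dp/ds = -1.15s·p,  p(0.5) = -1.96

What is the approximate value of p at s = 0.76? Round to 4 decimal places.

RK4: k1 = f(s_n, p_n); k2 = f(s_n + h/2, p_n + (h/2)·k1); k3 = f(s_n + h/2, p_n + (h/2)·k2); k4 = f(s_n + h, p_n + h·k3); p_{n+1} = p_n + (h/6)·(k1 + 2k2 + 2k3 + k4).
s=0.500000, p=-1.960000:
  k1 = f(0.500000, -1.960000) = 1.127000
  k2 = f(0.630000, -1.813490) = 1.313874
  k3 = f(0.630000, -1.789196) = 1.296273
  k4 = f(0.760000, -1.622969) = 1.418475
  p ← -1.960000 + (0.26/6)·(k1 + 2k2 + 2k3 + k4) = -1.623483
p(0.76) ≈ -1.6235

-1.6235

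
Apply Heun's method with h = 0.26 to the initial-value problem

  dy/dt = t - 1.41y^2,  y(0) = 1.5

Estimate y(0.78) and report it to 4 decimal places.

0.7910

Heun: k1 = f(t_n, y_n); k2 = f(t_n + h, y_n + h·k1); y_{n+1} = y_n + (h/2)·(k1 + k2).
t=0.000000, y=1.500000:
  k1 = f(0.000000, 1.500000) = -3.172500
  k2 = f(0.260000, 0.675150) = -0.382717
  y ← 1.500000 + (0.26/2)·(-3.172500 + (-0.382717)) = 1.037822
t=0.260000, y=1.037822:
  k1 = f(0.260000, 1.037822) = -1.258675
  k2 = f(0.520000, 0.710566) = -0.191916
  y ← 1.037822 + (0.26/2)·(-1.258675 + (-0.191916)) = 0.849245
t=0.520000, y=0.849245:
  k1 = f(0.520000, 0.849245) = -0.496916
  k2 = f(0.780000, 0.720047) = 0.048961
  y ← 0.849245 + (0.26/2)·(-0.496916 + 0.048961) = 0.791011
y(0.78) ≈ 0.7910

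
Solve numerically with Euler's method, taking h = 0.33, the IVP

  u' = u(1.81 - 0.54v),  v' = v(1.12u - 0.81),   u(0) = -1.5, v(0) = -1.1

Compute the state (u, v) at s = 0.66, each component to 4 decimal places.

Euler on (u,v): u_{n+1} = u_n + h·u', v_{n+1} = v_n + h·v'.
0.000000: (-1.500000, -1.100000); f=(-3.606000, 2.739000) → (-2.689980, -0.196130)
0.330000: (-2.689980, -0.196130); f=(-5.153760, 0.749761) → (-4.390721, 0.051291)
(u(0.66), v(0.66)) ≈ (-4.3907, 0.0513)

-4.3907, 0.0513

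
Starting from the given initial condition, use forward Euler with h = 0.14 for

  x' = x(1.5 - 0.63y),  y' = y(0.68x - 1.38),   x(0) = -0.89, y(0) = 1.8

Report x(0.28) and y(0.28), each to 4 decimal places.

Euler on (x,y): x_{n+1} = x_n + h·x', y_{n+1} = y_n + h·y'.
0.000000: (-0.890000, 1.800000); f=(-0.325740, -3.573360) → (-0.935604, 1.299730)
0.140000: (-0.935604, 1.299730); f=(-0.637305, -2.620528) → (-1.024826, 0.932856)
(x(0.28), y(0.28)) ≈ (-1.0248, 0.9329)

-1.0248, 0.9329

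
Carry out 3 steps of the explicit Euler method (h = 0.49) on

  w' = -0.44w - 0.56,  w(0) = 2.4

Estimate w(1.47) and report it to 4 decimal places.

Euler: w_{n+1} = w_n + h·f(x_n, w_n).
x=0.000000, w=2.400000: f=-1.616000 → w ← 2.400000 + 0.49·(-1.616000) = 1.608160
x=0.490000, w=1.608160: f=-1.267590 → w ← 1.608160 + 0.49·(-1.267590) = 0.987041
x=0.980000, w=0.987041: f=-0.994298 → w ← 0.987041 + 0.49·(-0.994298) = 0.499835
w(1.47) ≈ 0.4998

0.4998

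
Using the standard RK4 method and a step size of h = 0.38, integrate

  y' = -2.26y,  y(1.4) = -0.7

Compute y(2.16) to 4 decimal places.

RK4: k1 = f(x_n, y_n); k2 = f(x_n + h/2, y_n + (h/2)·k1); k3 = f(x_n + h/2, y_n + (h/2)·k2); k4 = f(x_n + h, y_n + h·k3); y_{n+1} = y_n + (h/6)·(k1 + 2k2 + 2k3 + k4).
x=1.400000, y=-0.700000:
  k1 = f(1.400000, -0.700000) = 1.582000
  k2 = f(1.590000, -0.399420) = 0.902689
  k3 = f(1.590000, -0.528489) = 1.194385
  k4 = f(1.780000, -0.246134) = 0.556262
  y ← -0.700000 + (0.38/6)·(k1 + 2k2 + 2k3 + k4) = -0.298947
x=1.780000, y=-0.298947:
  k1 = f(1.780000, -0.298947) = 0.675621
  k2 = f(1.970000, -0.170579) = 0.385509
  k3 = f(1.970000, -0.225701) = 0.510083
  k4 = f(2.160000, -0.105116) = 0.237561
  y ← -0.298947 + (0.38/6)·(k1 + 2k2 + 2k3 + k4) = -0.127671
y(2.16) ≈ -0.1277

-0.1277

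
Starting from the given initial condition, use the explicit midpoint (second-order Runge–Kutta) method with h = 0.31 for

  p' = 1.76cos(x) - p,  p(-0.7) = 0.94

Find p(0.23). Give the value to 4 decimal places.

Midpoint: k1 = f(x_n, p_n); k2 = f(x_n + h/2, p_n + (h/2)·k1); p_{n+1} = p_n + h·k2.
x=-0.700000, p=0.940000:
  k1 = f(-0.700000, 0.940000) = 0.406122
  k2 = f(-0.545000, 1.002949) = 0.502075
  p ← 0.940000 + 0.31·0.502075 = 1.095643
x=-0.390000, p=1.095643:
  k1 = f(-0.390000, 1.095643) = 0.532197
  k2 = f(-0.235000, 1.178134) = 0.533491
  p ← 1.095643 + 0.31·0.533491 = 1.261026
x=-0.080000, p=1.261026:
  k1 = f(-0.080000, 1.261026) = 0.493345
  k2 = f(0.075000, 1.337494) = 0.417558
  p ← 1.261026 + 0.31·0.417558 = 1.390469
p(0.23) ≈ 1.3905

1.3905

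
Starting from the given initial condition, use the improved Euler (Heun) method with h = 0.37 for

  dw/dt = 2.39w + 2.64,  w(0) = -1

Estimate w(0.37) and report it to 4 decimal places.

-0.8666

Heun: k1 = f(t_n, w_n); k2 = f(t_n + h, w_n + h·k1); w_{n+1} = w_n + (h/2)·(k1 + k2).
t=0.000000, w=-1.000000:
  k1 = f(0.000000, -1.000000) = 0.250000
  k2 = f(0.370000, -0.907500) = 0.471075
  w ← -1.000000 + (0.37/2)·(0.250000 + 0.471075) = -0.866601
w(0.37) ≈ -0.8666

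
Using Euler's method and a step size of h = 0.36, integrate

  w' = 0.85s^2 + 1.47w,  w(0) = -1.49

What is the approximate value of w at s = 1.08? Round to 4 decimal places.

-5.1089

Euler: w_{n+1} = w_n + h·f(s_n, w_n).
s=0.000000, w=-1.490000: f=-2.190300 → w ← -1.490000 + 0.36·(-2.190300) = -2.278508
s=0.360000, w=-2.278508: f=-3.239247 → w ← -2.278508 + 0.36·(-3.239247) = -3.444637
s=0.720000, w=-3.444637: f=-4.622976 → w ← -3.444637 + 0.36·(-4.622976) = -5.108908
w(1.08) ≈ -5.1089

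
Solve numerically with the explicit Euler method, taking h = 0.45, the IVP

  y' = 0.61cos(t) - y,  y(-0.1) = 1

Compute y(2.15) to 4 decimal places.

Euler: y_{n+1} = y_n + h·f(t_n, y_n).
t=-0.100000, y=1.000000: f=-0.393047 → y ← 1.000000 + 0.45·(-0.393047) = 0.823129
t=0.350000, y=0.823129: f=-0.250111 → y ← 0.823129 + 0.45·(-0.250111) = 0.710579
t=0.800000, y=0.710579: f=-0.285587 → y ← 0.710579 + 0.45·(-0.285587) = 0.582064
t=1.250000, y=0.582064: f=-0.389718 → y ← 0.582064 + 0.45·(-0.389718) = 0.406691
t=1.700000, y=0.406691: f=-0.485286 → y ← 0.406691 + 0.45·(-0.485286) = 0.188312
y(2.15) ≈ 0.1883

0.1883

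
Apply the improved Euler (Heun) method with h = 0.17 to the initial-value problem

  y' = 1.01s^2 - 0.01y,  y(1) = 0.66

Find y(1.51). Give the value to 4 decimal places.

Heun: k1 = f(s_n, y_n); k2 = f(s_n + h, y_n + h·k1); y_{n+1} = y_n + (h/2)·(k1 + k2).
s=1.000000, y=0.660000:
  k1 = f(1.000000, 0.660000) = 1.003400
  k2 = f(1.170000, 0.830578) = 1.374283
  y ← 0.660000 + (0.17/2)·(1.003400 + 1.374283) = 0.862103
s=1.170000, y=0.862103:
  k1 = f(1.170000, 0.862103) = 1.373968
  k2 = f(1.340000, 1.095678) = 1.802599
  y ← 0.862103 + (0.17/2)·(1.373968 + 1.802599) = 1.132111
s=1.340000, y=1.132111:
  k1 = f(1.340000, 1.132111) = 1.802235
  k2 = f(1.510000, 1.438491) = 2.288516
  y ← 1.132111 + (0.17/2)·(1.802235 + 2.288516) = 1.479825
y(1.51) ≈ 1.4798

1.4798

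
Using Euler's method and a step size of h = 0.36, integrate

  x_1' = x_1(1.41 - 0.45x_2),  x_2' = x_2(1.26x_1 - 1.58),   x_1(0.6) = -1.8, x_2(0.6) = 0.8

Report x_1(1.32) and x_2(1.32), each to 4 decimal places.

Euler on (x_1,x_2): x_1_{n+1} = x_1_n + h·x_1', x_2_{n+1} = x_2_n + h·x_2'.
0.600000: (-1.800000, 0.800000); f=(-1.890000, -3.078400) → (-2.480400, -0.308224)
0.960000: (-2.480400, -0.308224); f=(-3.841397, 1.450288) → (-3.863303, 0.213880)
(x_1(1.32), x_2(1.32)) ≈ (-3.8633, 0.2139)

-3.8633, 0.2139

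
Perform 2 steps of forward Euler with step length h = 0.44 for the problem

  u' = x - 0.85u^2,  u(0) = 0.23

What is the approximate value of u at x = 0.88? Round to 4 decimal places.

0.3873

Euler: u_{n+1} = u_n + h·f(x_n, u_n).
x=0.000000, u=0.230000: f=-0.044965 → u ← 0.230000 + 0.44·(-0.044965) = 0.210215
x=0.440000, u=0.210215: f=0.402438 → u ← 0.210215 + 0.44·0.402438 = 0.387288
u(0.88) ≈ 0.3873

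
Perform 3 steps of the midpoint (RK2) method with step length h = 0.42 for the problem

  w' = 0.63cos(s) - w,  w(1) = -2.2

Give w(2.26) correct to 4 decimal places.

Midpoint: k1 = f(s_n, w_n); k2 = f(s_n + h/2, w_n + (h/2)·k1); w_{n+1} = w_n + h·k2.
s=1.000000, w=-2.200000:
  k1 = f(1.000000, -2.200000) = 2.540390
  k2 = f(1.210000, -1.666518) = 1.888920
  w ← -2.200000 + 0.42·1.888920 = -1.406654
s=1.420000, w=-1.406654:
  k1 = f(1.420000, -1.406654) = 1.501296
  k2 = f(1.630000, -1.091381) = 1.054105
  w ← -1.406654 + 0.42·1.054105 = -0.963929
s=1.840000, w=-0.963929:
  k1 = f(1.840000, -0.963929) = 0.796372
  k2 = f(2.050000, -0.796691) = 0.506215
  w ← -0.963929 + 0.42·0.506215 = -0.751319
w(2.26) ≈ -0.7513

-0.7513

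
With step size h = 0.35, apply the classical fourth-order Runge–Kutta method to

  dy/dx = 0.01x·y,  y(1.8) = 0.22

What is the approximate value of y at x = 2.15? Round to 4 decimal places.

0.2215

RK4: k1 = f(x_n, y_n); k2 = f(x_n + h/2, y_n + (h/2)·k1); k3 = f(x_n + h/2, y_n + (h/2)·k2); k4 = f(x_n + h, y_n + h·k3); y_{n+1} = y_n + (h/6)·(k1 + 2k2 + 2k3 + k4).
x=1.800000, y=0.220000:
  k1 = f(1.800000, 0.220000) = 0.003960
  k2 = f(1.975000, 0.220693) = 0.004359
  k3 = f(1.975000, 0.220763) = 0.004360
  k4 = f(2.150000, 0.221526) = 0.004763
  y ← 0.220000 + (0.35/6)·(k1 + 2k2 + 2k3 + k4) = 0.221526
y(2.15) ≈ 0.2215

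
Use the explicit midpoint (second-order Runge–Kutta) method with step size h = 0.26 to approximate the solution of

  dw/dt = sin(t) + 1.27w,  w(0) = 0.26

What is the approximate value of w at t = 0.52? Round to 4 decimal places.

Midpoint: k1 = f(t_n, w_n); k2 = f(t_n + h/2, w_n + (h/2)·k1); w_{n+1} = w_n + h·k2.
t=0.000000, w=0.260000:
  k1 = f(0.000000, 0.260000) = 0.330200
  k2 = f(0.130000, 0.302926) = 0.514350
  w ← 0.260000 + 0.26·0.514350 = 0.393731
t=0.260000, w=0.393731:
  k1 = f(0.260000, 0.393731) = 0.757119
  k2 = f(0.390000, 0.492157) = 1.005227
  w ← 0.393731 + 0.26·1.005227 = 0.655090
w(0.52) ≈ 0.6551

0.6551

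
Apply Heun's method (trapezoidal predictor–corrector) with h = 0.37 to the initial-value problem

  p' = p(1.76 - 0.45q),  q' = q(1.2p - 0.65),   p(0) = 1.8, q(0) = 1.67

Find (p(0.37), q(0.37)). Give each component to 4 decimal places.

2.4050, 3.2518

Heun on (p,q): k1 = f(t_n, state_n); k2 = f(t_n + h, state_n + h·k1); state_{n+1} = state_n + (h/2)·(k1 + k2).
0.000000: (1.800000, 1.670000)
  k1 = (1.815300, 2.521700)
  predictor → (2.471661, 2.603029)
  k2 = (1.454911, 6.028597)
  → (2.404989, 3.251805)
(p(0.37), q(0.37)) ≈ (2.4050, 3.2518)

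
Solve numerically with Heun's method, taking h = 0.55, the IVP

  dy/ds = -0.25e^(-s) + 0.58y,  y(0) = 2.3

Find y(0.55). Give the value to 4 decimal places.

3.0204

Heun: k1 = f(s_n, y_n); k2 = f(s_n + h, y_n + h·k1); y_{n+1} = y_n + (h/2)·(k1 + k2).
s=0.000000, y=2.300000:
  k1 = f(0.000000, 2.300000) = 1.084000
  k2 = f(0.550000, 2.896200) = 1.535559
  y ← 2.300000 + (0.55/2)·(1.084000 + 1.535559) = 3.020379
y(0.55) ≈ 3.0204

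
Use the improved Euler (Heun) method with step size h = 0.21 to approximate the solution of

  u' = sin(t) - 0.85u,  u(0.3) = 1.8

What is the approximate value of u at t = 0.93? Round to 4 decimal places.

Heun: k1 = f(t_n, u_n); k2 = f(t_n + h, u_n + h·k1); u_{n+1} = u_n + (h/2)·(k1 + k2).
t=0.300000, u=1.800000:
  k1 = f(0.300000, 1.800000) = -1.234480
  k2 = f(0.510000, 1.540759) = -0.821468
  u ← 1.800000 + (0.21/2)·(-1.234480 + (-0.821468)) = 1.584125
t=0.510000, u=1.584125:
  k1 = f(0.510000, 1.584125) = -0.858329
  k2 = f(0.720000, 1.403876) = -0.533910
  u ← 1.584125 + (0.21/2)·(-0.858329 + (-0.533910)) = 1.437940
t=0.720000, u=1.437940:
  k1 = f(0.720000, 1.437940) = -0.562865
  k2 = f(0.930000, 1.319739) = -0.320158
  u ← 1.437940 + (0.21/2)·(-0.562865 + (-0.320158)) = 1.345223
u(0.93) ≈ 1.3452

1.3452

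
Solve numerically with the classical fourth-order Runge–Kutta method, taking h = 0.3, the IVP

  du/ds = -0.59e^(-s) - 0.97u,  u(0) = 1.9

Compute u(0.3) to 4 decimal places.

RK4: k1 = f(s_n, u_n); k2 = f(s_n + h/2, u_n + (h/2)·k1); k3 = f(s_n + h/2, u_n + (h/2)·k2); k4 = f(s_n + h, u_n + h·k3); u_{n+1} = u_n + (h/6)·(k1 + 2k2 + 2k3 + k4).
s=0.000000, u=1.900000:
  k1 = f(0.000000, 1.900000) = -2.433000
  k2 = f(0.150000, 1.535050) = -1.996816
  k3 = f(0.150000, 1.600478) = -2.060281
  k4 = f(0.300000, 1.281916) = -1.680541
  u ← 1.900000 + (0.3/6)·(k1 + 2k2 + 2k3 + k4) = 1.288613
u(0.3) ≈ 1.2886

1.2886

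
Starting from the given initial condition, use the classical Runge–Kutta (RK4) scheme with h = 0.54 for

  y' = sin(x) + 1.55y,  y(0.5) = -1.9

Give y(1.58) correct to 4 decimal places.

-8.0225

RK4: k1 = f(x_n, y_n); k2 = f(x_n + h/2, y_n + (h/2)·k1); k3 = f(x_n + h/2, y_n + (h/2)·k2); k4 = f(x_n + h, y_n + h·k3); y_{n+1} = y_n + (h/6)·(k1 + 2k2 + 2k3 + k4).
x=0.500000, y=-1.900000:
  k1 = f(0.500000, -1.900000) = -2.465574
  k2 = f(0.770000, -2.565705) = -3.280708
  k3 = f(0.770000, -2.785791) = -3.621841
  k4 = f(1.040000, -3.855794) = -5.114077
  y ← -1.900000 + (0.54/6)·(k1 + 2k2 + 2k3 + k4) = -3.824627
x=1.040000, y=-3.824627:
  k1 = f(1.040000, -3.824627) = -5.065768
  k2 = f(1.310000, -5.192385) = -7.082011
  k3 = f(1.310000, -5.736770) = -7.925809
  k4 = f(1.580000, -8.104564) = -11.562117
  y ← -3.824627 + (0.54/6)·(k1 + 2k2 + 2k3 + k4) = -8.022545
y(1.58) ≈ -8.0225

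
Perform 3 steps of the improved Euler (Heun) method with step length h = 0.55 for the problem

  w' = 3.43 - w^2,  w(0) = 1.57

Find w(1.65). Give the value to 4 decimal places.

Heun: k1 = f(t_n, w_n); k2 = f(t_n + h, w_n + h·k1); w_{n+1} = w_n + (h/2)·(k1 + k2).
t=0.000000, w=1.570000:
  k1 = f(0.000000, 1.570000) = 0.965100
  k2 = f(0.550000, 2.100805) = -0.983382
  w ← 1.570000 + (0.55/2)·(0.965100 + (-0.983382)) = 1.564973
t=0.550000, w=1.564973:
  k1 = f(0.550000, 1.564973) = 0.980861
  k2 = f(1.100000, 2.104446) = -0.998693
  w ← 1.564973 + (0.55/2)·(0.980861 + (-0.998693)) = 1.560069
t=1.100000, w=1.560069:
  k1 = f(1.100000, 1.560069) = 0.996186
  k2 = f(1.650000, 2.107971) = -1.013541
  w ← 1.560069 + (0.55/2)·(0.996186 + (-1.013541)) = 1.555296
w(1.65) ≈ 1.5553

1.5553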